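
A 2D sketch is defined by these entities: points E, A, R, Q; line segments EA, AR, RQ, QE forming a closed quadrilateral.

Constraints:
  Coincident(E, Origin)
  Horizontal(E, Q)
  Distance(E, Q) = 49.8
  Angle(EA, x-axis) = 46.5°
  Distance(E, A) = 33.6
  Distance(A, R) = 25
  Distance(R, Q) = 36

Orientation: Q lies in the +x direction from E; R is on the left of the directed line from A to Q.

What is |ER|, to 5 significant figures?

57.774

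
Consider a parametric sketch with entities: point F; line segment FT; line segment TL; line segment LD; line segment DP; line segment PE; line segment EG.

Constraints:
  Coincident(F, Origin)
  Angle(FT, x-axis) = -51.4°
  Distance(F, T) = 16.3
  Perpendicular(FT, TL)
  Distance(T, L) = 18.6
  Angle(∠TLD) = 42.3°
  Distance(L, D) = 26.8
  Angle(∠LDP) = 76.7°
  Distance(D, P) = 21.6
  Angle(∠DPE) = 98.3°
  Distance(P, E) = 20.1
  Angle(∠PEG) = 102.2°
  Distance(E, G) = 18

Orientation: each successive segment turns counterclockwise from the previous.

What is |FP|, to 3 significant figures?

20.8

∠TLD = 42.3° gives LD at 176° from the x-axis; with |LD| = 26.8, D = (-2.04, 0.595). ∠LDP = 76.7° gives DP at -80.4° from the x-axis; with |DP| = 21.6, P = (1.56, -20.7). Then |FP| = |P − F| = 20.8.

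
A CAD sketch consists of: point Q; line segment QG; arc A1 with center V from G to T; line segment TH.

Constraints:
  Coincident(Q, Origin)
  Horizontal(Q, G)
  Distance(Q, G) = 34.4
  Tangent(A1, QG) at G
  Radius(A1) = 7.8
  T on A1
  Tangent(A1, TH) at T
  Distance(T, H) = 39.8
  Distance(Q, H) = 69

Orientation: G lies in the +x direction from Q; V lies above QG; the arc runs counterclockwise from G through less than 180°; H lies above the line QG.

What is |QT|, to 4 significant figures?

42.22

Checks: Q.y = 0.00, G.y = 0.00 ✓; ∠(VG, GQ) = 90.00° ✓; |VT| = 7.800 ✓; ∠(VT, TH) = 90.00° ✓; |TH| = 39.80 ✓; |QH| = 69.00 ✓.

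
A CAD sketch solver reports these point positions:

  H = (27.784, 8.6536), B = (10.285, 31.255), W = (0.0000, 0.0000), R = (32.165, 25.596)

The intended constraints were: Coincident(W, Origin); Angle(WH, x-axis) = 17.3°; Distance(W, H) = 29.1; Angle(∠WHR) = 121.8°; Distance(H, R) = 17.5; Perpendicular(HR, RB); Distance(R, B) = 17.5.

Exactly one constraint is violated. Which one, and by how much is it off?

Distance(R, B) = 17.5 — off by 5.10.

W = (0.00, 0.00) ✓; WH at 17.30° ✓; |WH| = 29.10 ✓; ∠WHR = 121.8° ✓; |HR| = 17.50 ✓; ∠(HR, RB) = 90.00° ✓; |RB| = 22.60 ✗.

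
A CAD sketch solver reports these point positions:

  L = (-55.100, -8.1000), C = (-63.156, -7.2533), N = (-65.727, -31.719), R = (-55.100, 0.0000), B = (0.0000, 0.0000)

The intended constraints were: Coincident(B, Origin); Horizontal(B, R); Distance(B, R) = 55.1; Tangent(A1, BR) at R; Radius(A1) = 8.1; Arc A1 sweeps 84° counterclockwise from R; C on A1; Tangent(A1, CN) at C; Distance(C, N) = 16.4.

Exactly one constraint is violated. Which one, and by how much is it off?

Distance(C, N) = 16.4 — off by 8.20.

B = (0.00, 0.00) ✓; B.y = 0.00, R.y = 0.00 ✓; |BR| = 55.10 ✓; ∠(LR, RB) = 90.00° ✓; |LR| = 8.100 ✓; bearing(L→C) − bearing(L→R) = 84.00° ✓; |LC| = 8.100 ✓; ∠(LC, CN) = 90.00° ✓; |CN| = 24.60 ✗.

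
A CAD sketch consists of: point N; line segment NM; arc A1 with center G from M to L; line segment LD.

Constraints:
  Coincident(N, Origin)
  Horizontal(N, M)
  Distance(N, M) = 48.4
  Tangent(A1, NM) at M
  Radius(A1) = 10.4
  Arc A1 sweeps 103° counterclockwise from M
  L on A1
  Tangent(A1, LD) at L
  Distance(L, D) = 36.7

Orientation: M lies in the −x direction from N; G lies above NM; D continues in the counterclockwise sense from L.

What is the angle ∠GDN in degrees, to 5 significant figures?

46.630°

N is at the origin; N and M share the same y with |NM| = 48.4 and M on the −x side, so M = (-48.400, 0.0000). A1 meets NM tangentially, so GM is at right angles to NM, so G = M + (0, 10.4) = (-48.400, 10.400). On A1, M sits at bearing -90° from G; a 103° counterclockwise sweep puts L at bearing 13°, so L = G + 10.4·(cos 13°, sin 13°) = (-38.267, 12.739). Since A1 is tangent to LD there, GL ⟂ LD, so LD runs along (−sin 13°, cos 13°); with |LD| = 36.7, D = (-46.522, 48.499). Then cos ∠GDN = DG·DN / (|DG||DN|), giving 46.630°.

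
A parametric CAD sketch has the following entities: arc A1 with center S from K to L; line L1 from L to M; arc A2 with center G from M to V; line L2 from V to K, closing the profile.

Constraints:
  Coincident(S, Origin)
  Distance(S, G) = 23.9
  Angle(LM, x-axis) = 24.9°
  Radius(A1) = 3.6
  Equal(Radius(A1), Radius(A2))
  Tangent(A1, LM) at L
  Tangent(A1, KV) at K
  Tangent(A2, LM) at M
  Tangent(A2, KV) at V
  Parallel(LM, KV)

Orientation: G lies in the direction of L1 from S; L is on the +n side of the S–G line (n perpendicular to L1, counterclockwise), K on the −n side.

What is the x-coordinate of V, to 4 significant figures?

23.19

The slot axis is L1's direction at 24.9°, so u = (cos 24.9°, sin 24.9°) = (0.9070, 0.4210) and n = (−sin 24.9°, cos 24.9°) = (-0.4210, 0.9070). S is at the origin and G lies 23.9 along u from S, so G = 23.9·u = (21.68, 10.06). Tangency of A1 to both parallel lines with radius 3.6 puts L and K at S ± 3.6·n: L = (-1.516, 3.265), K = (1.516, -3.265). Equal radii place M and V the same way about G: M = G + 3.6·n = (20.16, 13.33), V = G − 3.6·n = (23.19, 6.797). So V.x = 23.19.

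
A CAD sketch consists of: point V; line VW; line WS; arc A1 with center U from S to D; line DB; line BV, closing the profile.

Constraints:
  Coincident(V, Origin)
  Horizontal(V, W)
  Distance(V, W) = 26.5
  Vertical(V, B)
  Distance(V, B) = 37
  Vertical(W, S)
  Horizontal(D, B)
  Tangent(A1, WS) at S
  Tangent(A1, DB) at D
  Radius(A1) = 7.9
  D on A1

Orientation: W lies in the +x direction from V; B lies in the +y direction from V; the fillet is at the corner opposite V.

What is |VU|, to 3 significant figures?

34.5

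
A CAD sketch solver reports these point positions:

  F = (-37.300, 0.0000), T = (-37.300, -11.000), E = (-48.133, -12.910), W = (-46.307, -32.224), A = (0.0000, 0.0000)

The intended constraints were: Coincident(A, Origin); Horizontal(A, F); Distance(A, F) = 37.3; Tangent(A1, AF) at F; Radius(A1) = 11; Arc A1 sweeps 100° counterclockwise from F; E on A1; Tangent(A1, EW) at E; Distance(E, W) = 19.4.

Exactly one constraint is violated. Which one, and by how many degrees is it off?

Tangent(A1, EW) at E — off by 4.60°.

A = (0.00, 0.00) ✓; A.y = 0.00, F.y = 0.00 ✓; |AF| = 37.30 ✓; ∠(TF, FA) = 90.00° ✓; |TF| = 11.00 ✓; bearing(T→E) − bearing(T→F) = 100.0° ✓; |TE| = 11.00 ✓; ∠(TE, EW) = 94.60° ✗; |EW| = 19.40 ✓.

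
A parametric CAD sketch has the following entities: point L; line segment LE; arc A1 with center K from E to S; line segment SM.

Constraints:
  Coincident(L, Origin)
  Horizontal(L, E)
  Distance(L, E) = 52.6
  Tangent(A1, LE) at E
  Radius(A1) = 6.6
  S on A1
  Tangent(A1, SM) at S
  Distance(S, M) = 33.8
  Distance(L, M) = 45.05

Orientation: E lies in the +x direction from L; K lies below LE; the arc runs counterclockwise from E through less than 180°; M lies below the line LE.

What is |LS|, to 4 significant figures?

46.94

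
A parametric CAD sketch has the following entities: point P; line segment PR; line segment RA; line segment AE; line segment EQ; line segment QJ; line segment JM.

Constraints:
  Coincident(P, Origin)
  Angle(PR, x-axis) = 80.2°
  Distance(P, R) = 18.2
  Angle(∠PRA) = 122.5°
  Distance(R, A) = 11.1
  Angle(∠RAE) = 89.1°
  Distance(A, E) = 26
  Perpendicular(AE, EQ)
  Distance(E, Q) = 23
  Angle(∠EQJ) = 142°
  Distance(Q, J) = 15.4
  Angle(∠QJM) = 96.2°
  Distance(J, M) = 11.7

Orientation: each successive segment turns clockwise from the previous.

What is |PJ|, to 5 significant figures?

14.525

AE is perpendicular to EQ, so EQ runs at -158.20°; with |EQ| = 23.0, Q = (1.6384, -10.464). ∠EQJ = 142.0° gives QJ at 163.80° from the x-axis; with |QJ| = 15.4, J = (-13.150, -6.1676). Then |PJ| = |J − P| = 14.525.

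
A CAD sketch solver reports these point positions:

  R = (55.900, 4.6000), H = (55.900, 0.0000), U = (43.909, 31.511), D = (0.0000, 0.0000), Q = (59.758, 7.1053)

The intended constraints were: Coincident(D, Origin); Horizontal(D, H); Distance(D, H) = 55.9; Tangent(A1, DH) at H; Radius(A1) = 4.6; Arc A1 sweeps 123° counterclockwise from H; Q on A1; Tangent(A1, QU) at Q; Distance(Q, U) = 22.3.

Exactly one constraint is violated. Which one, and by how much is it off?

Distance(Q, U) = 22.3 — off by 6.80.

D = (0.00, 0.00) ✓; D.y = 0.00, H.y = 0.00 ✓; |DH| = 55.90 ✓; ∠(RH, HD) = 90.00° ✓; |RH| = 4.600 ✓; bearing(R→Q) − bearing(R→H) = 123.0° ✓; |RQ| = 4.600 ✓; ∠(RQ, QU) = 90.00° ✓; |QU| = 29.10 ✗.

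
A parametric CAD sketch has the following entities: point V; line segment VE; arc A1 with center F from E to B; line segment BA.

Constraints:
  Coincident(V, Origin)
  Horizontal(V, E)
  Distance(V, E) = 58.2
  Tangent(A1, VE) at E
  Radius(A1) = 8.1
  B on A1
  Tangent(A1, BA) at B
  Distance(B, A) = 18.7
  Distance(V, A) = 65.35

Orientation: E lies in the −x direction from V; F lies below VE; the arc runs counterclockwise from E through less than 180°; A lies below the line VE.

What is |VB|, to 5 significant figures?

66.657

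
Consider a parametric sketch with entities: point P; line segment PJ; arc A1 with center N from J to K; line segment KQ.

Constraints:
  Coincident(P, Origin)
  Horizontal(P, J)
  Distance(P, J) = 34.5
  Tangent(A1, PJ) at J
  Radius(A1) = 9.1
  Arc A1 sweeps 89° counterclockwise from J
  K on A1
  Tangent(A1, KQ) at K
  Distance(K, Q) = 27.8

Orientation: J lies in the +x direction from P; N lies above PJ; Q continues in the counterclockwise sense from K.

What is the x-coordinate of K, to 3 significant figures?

43.6

P is at the origin; P and J share the same y with |PJ| = 34.5 and J on the +x side, so J = (34.5, 0.00). Since A1 is tangent to PJ there, NJ ⟂ PJ, so N = J + (0, 9.1) = (34.5, 9.10). On A1, J sits at bearing -90° from N; an 89° counterclockwise sweep puts K at bearing -1°, so K = N + 9.1·(cos -1°, sin -1°) = (43.6, 8.94). So K.x = 43.6.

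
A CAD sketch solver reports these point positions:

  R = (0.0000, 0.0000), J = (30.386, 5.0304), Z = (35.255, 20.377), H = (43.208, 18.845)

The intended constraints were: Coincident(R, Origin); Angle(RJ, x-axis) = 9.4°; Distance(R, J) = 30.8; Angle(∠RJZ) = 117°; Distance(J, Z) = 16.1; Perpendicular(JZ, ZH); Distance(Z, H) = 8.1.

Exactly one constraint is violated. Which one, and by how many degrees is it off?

Perpendicular(JZ, ZH) — off by 6.70°.

R = (0.00, 0.00) ✓; RJ at 9.400° ✓; |RJ| = 30.80 ✓; ∠RJZ = 117.0° ✓; |JZ| = 16.10 ✓; ∠(JZ, ZH) = 83.30° ✗; |ZH| = 8.099 ✓.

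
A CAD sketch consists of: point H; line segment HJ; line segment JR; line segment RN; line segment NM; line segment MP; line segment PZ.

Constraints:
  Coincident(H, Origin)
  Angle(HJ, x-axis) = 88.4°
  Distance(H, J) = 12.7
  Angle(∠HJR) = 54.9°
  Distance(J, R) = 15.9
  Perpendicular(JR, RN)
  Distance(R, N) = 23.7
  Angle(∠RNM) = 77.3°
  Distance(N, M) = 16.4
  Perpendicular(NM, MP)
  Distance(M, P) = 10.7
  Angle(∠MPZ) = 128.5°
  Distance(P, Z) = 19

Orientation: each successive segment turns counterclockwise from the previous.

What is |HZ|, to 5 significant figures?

15.048

H is at the origin; HJ runs at 88.4° with length 12.7, so J = (0.35460, 12.695). ∠HJR = 54.9° gives JR at -146.50° from the x-axis; with |JR| = 15.9, R = (-12.904, 3.9193). The perpendicularity gives RN at right angles to JR, so RN runs at -56.500°; with |RN| = 23.7, N = (0.17673, -15.844). ∠RNM = 77.3° gives NM at 46.200° from the x-axis; with |NM| = 16.4, M = (11.528, -4.0070). NM ⟂ MP, so MP runs at 136.20°; with |MP| = 10.7, P = (3.8050, 3.3990). ∠MPZ = 128.5° gives PZ at -172.30° from the x-axis; with |PZ| = 19.0, Z = (-15.024, 0.85322). Then |HZ| = |Z − H| = 15.048.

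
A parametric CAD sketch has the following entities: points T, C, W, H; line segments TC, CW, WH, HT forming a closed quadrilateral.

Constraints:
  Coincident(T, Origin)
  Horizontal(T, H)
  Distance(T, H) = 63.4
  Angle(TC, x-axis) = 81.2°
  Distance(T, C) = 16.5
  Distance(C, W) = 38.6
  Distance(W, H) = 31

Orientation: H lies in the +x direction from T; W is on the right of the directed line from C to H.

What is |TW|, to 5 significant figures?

33.972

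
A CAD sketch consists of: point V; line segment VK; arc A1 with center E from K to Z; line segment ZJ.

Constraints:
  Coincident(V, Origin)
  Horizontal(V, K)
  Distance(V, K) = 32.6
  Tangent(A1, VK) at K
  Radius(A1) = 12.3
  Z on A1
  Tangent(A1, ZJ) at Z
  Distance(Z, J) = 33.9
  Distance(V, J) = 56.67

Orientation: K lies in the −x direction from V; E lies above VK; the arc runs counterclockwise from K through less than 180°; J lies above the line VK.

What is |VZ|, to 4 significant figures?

25.93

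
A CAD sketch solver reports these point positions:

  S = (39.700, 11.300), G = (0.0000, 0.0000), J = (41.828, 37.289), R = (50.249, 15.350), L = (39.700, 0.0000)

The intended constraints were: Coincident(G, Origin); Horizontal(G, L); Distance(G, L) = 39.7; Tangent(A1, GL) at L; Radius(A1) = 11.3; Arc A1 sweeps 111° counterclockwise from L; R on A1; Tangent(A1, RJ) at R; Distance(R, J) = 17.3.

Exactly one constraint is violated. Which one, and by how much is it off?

Distance(R, J) = 17.3 — off by 6.20.

G = (0.00, 0.00) ✓; G.y = 0.00, L.y = 0.00 ✓; |GL| = 39.70 ✓; ∠(SL, LG) = 90.00° ✓; |SL| = 11.30 ✓; bearing(S→R) − bearing(S→L) = 111.0° ✓; |SR| = 11.30 ✓; ∠(SR, RJ) = 90.00° ✓; |RJ| = 23.50 ✗.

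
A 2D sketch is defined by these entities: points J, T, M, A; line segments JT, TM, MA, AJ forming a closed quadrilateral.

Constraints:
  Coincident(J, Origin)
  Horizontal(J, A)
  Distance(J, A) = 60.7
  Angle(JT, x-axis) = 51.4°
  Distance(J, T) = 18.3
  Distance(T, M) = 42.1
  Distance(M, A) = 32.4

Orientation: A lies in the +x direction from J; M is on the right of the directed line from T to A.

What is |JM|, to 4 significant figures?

40.82

Checks: |TM| = 42.10 ✓; |MA| = 32.40 ✓.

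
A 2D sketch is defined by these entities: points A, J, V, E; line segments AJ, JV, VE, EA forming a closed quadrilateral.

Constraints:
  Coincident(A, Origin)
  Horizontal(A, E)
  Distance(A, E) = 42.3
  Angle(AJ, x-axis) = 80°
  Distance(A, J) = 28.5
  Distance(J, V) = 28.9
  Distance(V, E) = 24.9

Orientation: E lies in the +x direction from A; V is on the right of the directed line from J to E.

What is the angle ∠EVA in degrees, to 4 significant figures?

168.7°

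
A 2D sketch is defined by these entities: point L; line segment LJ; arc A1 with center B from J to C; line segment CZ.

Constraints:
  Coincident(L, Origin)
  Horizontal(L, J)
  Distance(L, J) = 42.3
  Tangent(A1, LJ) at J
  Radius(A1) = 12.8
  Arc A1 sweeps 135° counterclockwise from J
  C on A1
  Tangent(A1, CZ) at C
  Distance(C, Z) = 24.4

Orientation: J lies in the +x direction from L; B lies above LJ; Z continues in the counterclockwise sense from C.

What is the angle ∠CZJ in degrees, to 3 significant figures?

33.2°

L is at the origin; L and J share the same y with |LJ| = 42.3 and J on the +x side, so J = (42.3, 0.00). The tangent condition forces BJ to be normal to LJ, so B = J + (0, 12.8) = (42.3, 12.8). On A1, J sits at bearing -90° from B; a 135° counterclockwise sweep puts C at bearing 45°, so C = B + 12.8·(cos 45°, sin 45°) = (51.4, 21.9). Since A1 is tangent to CZ there, BC ⟂ CZ, so CZ runs along (−sin 45°, cos 45°); with |CZ| = 24.4, Z = (34.1, 39.1). Then cos ∠CZJ = ZC·ZJ / (|ZC||ZJ|), giving 33.2°.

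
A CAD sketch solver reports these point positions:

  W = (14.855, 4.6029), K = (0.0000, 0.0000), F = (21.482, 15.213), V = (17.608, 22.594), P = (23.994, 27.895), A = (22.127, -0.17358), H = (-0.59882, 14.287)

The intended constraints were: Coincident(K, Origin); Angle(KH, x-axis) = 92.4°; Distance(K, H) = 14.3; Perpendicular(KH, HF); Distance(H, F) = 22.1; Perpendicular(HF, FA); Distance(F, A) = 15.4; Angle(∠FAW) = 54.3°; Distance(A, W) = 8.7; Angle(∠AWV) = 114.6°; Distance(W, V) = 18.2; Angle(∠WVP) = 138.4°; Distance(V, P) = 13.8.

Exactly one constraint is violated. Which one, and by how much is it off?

Distance(V, P) = 13.8 — off by 5.50.

K = (0.00, 0.00) ✓; KH at 92.40° ✓; |KH| = 14.30 ✓; ∠(KH, HF) = 90.00° ✓; |HF| = 22.10 ✓; ∠(HF, FA) = 90.00° ✓; |FA| = 15.40 ✓; ∠FAW = 54.30° ✓; |AW| = 8.700 ✓; ∠AWV = 114.6° ✓; |WV| = 18.20 ✓; ∠WVP = 138.4° ✓; |VP| = 8.299 ✗.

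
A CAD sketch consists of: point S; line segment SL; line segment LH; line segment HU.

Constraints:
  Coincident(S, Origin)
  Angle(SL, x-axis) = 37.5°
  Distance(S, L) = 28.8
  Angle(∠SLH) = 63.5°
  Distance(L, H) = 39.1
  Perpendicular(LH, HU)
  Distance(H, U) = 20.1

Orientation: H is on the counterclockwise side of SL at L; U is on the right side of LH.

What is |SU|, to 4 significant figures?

52.85

S is at the origin; SL runs at 37.5° with length 28.8, so L = 28.8·(cos 37.5°, sin 37.5°) = (22.85, 17.53). ∠SLH = 63.5°, so LH runs at 37.5° + (180° − 63.5°) = 154.0° from the x-axis; with |LH| = 39.1, H = L + 39.1·(cos 154.0°, sin 154.0°) = (-12.29, 34.67). LH is perpendicular to HU; with |HU| = 20.1 on the right of LH, U = H + 20.1·(0.4384, 0.8988) = (-3.483, 52.74). Then |SU| = |U − S| = 52.85.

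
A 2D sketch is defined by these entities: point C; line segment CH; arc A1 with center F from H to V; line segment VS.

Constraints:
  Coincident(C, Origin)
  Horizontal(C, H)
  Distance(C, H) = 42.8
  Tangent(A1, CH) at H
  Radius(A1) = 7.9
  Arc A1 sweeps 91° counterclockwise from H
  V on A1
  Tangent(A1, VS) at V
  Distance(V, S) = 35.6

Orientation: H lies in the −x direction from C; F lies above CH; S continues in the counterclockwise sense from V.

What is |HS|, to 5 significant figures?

44.235

C is at the origin; CH is horizontal with |CH| = 42.8 and H on the −x side, so H = (-42.800, 0.0000). Tangency of A1 to CH means the radius FH is perpendicular to CH, so F = H + (0, 7.9) = (-42.800, 7.9000). On A1, H sits at bearing -90° from F; a 91° counterclockwise sweep puts V at bearing 1°, so V = F + 7.9·(cos 1°, sin 1°) = (-34.901, 8.0379). Tangency of A1 to VS means the radius FV is perpendicular to VS, so VS runs along (−sin 1°, cos 1°); with |VS| = 35.6, S = (-35.523, 43.632). Then |HS| = |S − H| = 44.235.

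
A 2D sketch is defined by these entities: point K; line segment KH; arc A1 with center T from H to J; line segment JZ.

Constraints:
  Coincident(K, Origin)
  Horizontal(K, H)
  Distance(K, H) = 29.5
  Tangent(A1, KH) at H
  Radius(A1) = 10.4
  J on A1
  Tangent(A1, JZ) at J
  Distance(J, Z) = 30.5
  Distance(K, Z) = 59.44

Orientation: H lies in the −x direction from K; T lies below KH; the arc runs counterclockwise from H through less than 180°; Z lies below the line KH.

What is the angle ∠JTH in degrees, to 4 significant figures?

79.47°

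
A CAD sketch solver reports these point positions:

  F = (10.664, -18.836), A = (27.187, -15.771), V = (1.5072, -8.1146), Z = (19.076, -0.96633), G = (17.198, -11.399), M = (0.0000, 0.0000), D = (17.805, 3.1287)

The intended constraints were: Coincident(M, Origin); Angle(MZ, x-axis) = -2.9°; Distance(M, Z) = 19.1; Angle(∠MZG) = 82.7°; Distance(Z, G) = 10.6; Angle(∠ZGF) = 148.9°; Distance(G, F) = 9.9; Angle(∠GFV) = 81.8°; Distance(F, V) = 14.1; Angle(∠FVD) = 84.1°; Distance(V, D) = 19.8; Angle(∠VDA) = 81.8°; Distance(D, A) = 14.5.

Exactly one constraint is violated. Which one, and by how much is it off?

Distance(D, A) = 14.5 — off by 6.60.

M = (0.00, 0.00) ✓; MZ at -2.900° ✓; |MZ| = 19.10 ✓; ∠MZG = 82.70° ✓; |ZG| = 10.60 ✓; ∠ZGF = 148.9° ✓; |GF| = 9.900 ✓; ∠GFV = 81.80° ✓; |FV| = 14.10 ✓; ∠FVD = 84.10° ✓; |VD| = 19.80 ✓; ∠VDA = 81.80° ✓; |DA| = 21.10 ✗.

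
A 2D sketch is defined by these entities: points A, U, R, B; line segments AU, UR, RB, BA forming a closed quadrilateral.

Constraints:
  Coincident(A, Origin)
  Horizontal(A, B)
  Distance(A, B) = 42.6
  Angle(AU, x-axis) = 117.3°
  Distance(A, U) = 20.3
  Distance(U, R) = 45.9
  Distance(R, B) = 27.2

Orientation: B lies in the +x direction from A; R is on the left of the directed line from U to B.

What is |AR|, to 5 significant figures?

44.474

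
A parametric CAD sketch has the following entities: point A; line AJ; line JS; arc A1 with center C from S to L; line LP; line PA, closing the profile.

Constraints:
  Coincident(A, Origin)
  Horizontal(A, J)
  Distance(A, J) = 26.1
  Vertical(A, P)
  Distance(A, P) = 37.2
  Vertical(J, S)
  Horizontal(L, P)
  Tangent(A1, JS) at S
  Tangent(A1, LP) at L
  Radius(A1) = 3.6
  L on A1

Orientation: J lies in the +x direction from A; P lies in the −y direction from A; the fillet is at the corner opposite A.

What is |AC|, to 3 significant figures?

40.4

AP is vertical with |AP| = 37.2 and P on the −y side, so P = (0.00, -37.2). The virtual corner opposite A is at (26.1, -37.2). Tangency of A1 to JS means the radius CS is perpendicular to JS and A1 meets LP tangentially, so CL is at right angles to LP, with radius 3.6, so the center C sits 3.6 in from both sides at C = (22.5, -33.6). Then |AC| = |C − A| = 40.4.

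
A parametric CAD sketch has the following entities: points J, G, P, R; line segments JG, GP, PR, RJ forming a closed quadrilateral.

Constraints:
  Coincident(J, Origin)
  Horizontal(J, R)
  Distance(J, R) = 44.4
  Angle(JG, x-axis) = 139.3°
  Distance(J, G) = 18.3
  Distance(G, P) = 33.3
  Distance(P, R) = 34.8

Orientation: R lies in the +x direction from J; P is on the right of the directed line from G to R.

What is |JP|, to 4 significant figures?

15.00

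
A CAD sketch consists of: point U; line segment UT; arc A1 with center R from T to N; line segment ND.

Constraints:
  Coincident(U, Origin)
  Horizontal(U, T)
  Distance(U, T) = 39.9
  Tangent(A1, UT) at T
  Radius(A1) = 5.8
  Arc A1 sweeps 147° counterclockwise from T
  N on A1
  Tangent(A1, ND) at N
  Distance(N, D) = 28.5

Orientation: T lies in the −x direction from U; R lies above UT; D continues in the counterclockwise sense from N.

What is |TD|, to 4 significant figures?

33.41

On A1, T sits at bearing -90° from R; a 147° counterclockwise sweep puts N at bearing 57°, so N = R + 5.8·(cos 57°, sin 57°) = (-36.74, 10.66). Since A1 is tangent to ND there, RN ⟂ ND, so ND runs along (−sin 57°, cos 57°); with |ND| = 28.5, D = (-60.64, 26.19). Then |TD| = |D − T| = 33.41.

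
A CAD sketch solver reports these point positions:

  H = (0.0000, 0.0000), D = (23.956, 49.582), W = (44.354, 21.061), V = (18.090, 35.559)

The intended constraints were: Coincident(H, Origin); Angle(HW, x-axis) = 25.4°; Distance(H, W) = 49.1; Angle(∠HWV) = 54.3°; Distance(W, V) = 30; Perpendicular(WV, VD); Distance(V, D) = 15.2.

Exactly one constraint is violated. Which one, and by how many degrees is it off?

Perpendicular(WV, VD) — off by 6.20°.

H = (0.00, 0.00) ✓; HW at 25.40° ✓; |HW| = 49.10 ✓; ∠HWV = 54.30° ✓; |WV| = 30.00 ✓; ∠(WV, VD) = 83.80° ✗; |VD| = 15.20 ✓.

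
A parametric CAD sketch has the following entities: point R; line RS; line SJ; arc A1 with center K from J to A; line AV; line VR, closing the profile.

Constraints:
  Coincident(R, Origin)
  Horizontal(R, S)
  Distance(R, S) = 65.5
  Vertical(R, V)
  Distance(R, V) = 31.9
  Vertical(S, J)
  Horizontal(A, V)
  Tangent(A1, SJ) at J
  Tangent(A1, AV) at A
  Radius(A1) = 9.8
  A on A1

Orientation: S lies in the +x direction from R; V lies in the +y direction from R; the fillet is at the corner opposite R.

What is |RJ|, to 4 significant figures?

69.13

The virtual corner opposite R is at (65.50, 31.90). The tangent condition forces KJ to be normal to SJ and the tangent condition forces KA to be normal to AV, with radius 9.8, so the center K sits 9.8 in from both sides at K = (55.70, 22.10). That places the tangent points at J = (65.50, 22.10) on SJ and A = (55.70, 31.90) on AV. Then |RJ| = |J − R| = 69.13.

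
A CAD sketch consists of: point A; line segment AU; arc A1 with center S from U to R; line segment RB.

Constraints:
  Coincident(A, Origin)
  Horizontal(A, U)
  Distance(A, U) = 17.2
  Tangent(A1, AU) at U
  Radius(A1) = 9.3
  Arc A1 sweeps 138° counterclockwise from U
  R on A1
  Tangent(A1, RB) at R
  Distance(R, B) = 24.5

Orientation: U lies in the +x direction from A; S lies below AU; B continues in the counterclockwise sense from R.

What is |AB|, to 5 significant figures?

43.758

A is at the origin; A and U share the same y with |AU| = 17.2 and U on the +x side, so U = (17.200, 0.0000). Tangency of A1 to AU means the radius SU is perpendicular to AU, so S = U + (0, -9.3) = (17.200, -9.3000). On A1, U sits at bearing 90° from S; a 138° counterclockwise sweep puts R at bearing 228°, so R = S + 9.3·(cos 228°, sin 228°) = (10.977, -16.211). The tangent condition forces SR to be normal to RB, so RB runs along (−sin 228°, cos 228°); with |RB| = 24.5, B = (29.184, -32.605). Then |AB| = |B − A| = 43.758.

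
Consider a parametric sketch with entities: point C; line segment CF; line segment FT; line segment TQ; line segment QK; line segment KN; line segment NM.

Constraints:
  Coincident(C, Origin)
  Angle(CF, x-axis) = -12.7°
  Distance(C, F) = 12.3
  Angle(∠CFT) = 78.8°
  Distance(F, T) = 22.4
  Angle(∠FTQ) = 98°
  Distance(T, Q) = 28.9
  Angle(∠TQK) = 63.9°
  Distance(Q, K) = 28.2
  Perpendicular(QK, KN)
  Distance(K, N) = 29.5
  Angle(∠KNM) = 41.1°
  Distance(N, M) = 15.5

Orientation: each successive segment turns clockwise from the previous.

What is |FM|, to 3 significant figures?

16.0

C is at the origin; CF runs at -12.7° with length 12.3, so F = (12.0, -2.70). ∠CFT = 78.8° gives FT at -114° from the x-axis; with |FT| = 22.4, T = (2.92, -23.2). ∠FTQ = 98.0° gives TQ at 164° from the x-axis; with |TQ| = 28.9, Q = (-24.9, -15.3). ∠TQK = 63.9° gives QK at 48.0° from the x-axis; with |QK| = 28.2, K = (-6.00, 5.69). The perpendicularity gives KN at right angles to QK, so KN runs at -42.0°; with |KN| = 29.5, N = (15.9, -14.0). ∠KNM = 41.1° gives NM at 179° from the x-axis; with |NM| = 15.5, M = (0.424, -13.8). Then |FM| = |M − F| = 16.0.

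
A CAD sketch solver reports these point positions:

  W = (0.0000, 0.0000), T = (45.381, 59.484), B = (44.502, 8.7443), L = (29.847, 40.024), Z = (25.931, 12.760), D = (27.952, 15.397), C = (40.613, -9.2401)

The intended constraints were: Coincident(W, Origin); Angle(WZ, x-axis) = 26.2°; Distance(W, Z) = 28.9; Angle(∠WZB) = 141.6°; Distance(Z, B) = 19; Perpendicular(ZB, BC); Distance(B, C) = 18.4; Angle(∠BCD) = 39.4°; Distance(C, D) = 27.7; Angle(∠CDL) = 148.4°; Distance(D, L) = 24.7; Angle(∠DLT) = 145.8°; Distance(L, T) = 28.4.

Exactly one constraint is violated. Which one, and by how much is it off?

Distance(L, T) = 28.4 — off by 3.50.

W = (0.00, 0.00) ✓; WZ at 26.20° ✓; |WZ| = 28.90 ✓; ∠WZB = 141.6° ✓; |ZB| = 19.00 ✓; ∠(ZB, BC) = 90.00° ✓; |BC| = 18.40 ✓; ∠BCD = 39.40° ✓; |CD| = 27.70 ✓; ∠CDL = 148.4° ✓; |DL| = 24.70 ✓; ∠DLT = 145.8° ✓; |LT| = 24.90 ✗.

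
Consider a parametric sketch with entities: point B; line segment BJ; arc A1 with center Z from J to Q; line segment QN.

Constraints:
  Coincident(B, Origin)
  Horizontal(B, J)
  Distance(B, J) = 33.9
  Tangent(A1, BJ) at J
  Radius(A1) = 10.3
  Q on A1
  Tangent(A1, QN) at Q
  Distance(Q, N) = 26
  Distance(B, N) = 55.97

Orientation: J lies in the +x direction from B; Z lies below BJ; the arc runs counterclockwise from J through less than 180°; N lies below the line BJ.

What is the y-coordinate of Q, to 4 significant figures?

-16.68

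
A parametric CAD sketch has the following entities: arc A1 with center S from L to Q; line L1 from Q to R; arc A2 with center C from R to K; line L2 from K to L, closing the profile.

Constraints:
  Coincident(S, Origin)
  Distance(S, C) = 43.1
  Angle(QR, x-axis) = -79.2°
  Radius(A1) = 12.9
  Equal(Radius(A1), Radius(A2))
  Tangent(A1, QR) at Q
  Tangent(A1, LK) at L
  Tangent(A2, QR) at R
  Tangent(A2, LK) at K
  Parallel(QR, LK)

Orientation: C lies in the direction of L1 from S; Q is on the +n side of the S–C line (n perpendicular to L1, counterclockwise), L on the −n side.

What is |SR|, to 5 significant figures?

44.989

The slot axis is L1's direction at -79.2°, so u = (cos -79.2°, sin -79.2°) = (0.18738, -0.98229) and n = (−sin -79.2°, cos -79.2°) = (0.98229, 0.18738). S is at the origin and C lies 43.1 along u from S, so C = 43.1·u = (8.0761, -42.337). Tangency of A1 to both parallel lines with radius 12.9 puts Q and L at S ± 12.9·n: Q = (12.672, 2.4172), L = (-12.672, -2.4172). Equal radii place R and K the same way about C: R = C + 12.9·n = (20.748, -39.919), K = C − 12.9·n = (-4.5954, -44.754). Then |SR| = |R − S| = 44.989.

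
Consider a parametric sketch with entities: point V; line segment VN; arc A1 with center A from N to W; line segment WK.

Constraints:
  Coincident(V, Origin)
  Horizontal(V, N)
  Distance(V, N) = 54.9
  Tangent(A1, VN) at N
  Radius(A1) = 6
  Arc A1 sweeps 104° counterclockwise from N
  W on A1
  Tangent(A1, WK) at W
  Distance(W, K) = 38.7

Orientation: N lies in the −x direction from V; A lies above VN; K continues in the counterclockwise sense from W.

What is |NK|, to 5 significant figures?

45.141

V is at the origin; VN is horizontal with |VN| = 54.9 and N on the −x side, so N = (-54.900, 0.0000). Tangency of A1 to VN means the radius AN is perpendicular to VN, so A = N + (0, 6) = (-54.900, 6.0000). On A1, N sits at bearing -90° from A; a 104° counterclockwise sweep puts W at bearing 14°, so W = A + 6.0·(cos 14°, sin 14°) = (-49.078, 7.4515). Tangency of A1 to WK means the radius AW is perpendicular to WK, so WK runs along (−sin 14°, cos 14°); with |WK| = 38.7, K = (-58.441, 45.002). Then |NK| = |K − N| = 45.141.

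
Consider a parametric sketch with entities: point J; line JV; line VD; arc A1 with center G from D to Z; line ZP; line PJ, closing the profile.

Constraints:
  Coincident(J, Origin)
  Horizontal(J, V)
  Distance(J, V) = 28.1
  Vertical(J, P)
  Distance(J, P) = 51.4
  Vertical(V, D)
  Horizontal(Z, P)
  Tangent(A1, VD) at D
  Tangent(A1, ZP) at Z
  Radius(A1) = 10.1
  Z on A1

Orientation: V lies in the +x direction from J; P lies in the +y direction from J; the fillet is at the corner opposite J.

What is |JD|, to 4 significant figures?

49.95

J is at the origin; J and V share the same y with |JV| = 28.1 and V on the +x side, so V = (28.10, 0.000). JP is vertical with |JP| = 51.4 and P on the +y side, so P = (0.000, 51.40). The virtual corner opposite J is at (28.10, 51.40). The tangent condition forces GD to be normal to VD and since A1 is tangent to ZP there, GZ ⟂ ZP, with radius 10.1, so the center G sits 10.1 in from both sides at G = (18.00, 41.30). That places the tangent points at D = (28.10, 41.30) on VD and Z = (18.00, 51.40) on ZP. Then |JD| = |D − J| = 49.95.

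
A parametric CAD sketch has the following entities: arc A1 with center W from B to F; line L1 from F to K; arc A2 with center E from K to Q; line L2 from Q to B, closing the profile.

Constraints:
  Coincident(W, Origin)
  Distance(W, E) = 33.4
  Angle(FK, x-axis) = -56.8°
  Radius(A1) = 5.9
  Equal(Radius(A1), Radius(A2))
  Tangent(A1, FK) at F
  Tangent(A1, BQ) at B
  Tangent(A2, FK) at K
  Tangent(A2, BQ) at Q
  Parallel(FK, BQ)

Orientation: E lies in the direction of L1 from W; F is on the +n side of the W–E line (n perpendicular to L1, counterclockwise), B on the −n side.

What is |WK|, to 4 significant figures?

33.92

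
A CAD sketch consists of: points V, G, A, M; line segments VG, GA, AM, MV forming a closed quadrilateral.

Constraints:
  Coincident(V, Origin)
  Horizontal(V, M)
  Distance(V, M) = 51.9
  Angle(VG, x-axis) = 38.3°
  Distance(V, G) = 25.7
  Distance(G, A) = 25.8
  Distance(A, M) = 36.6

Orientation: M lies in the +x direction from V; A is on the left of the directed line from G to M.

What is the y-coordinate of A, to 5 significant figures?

34.066

V is at the origin; VM is horizontal with |VM| = 51.9 and M in +x, so M = (51.9, 0). VG runs at 38.3° with |VG| = 25.7, so G = (20.169, 15.928). A is determined by |GA| = 25.8 and |AM| = 36.6 together: it lies at the intersection of circle(G, 25.8) and circle(M, 36.6). With |GM| = 35.505, the foot of the radical line on GM is 8.2618 from G and the perpendicular offset is √(25.8² − 8.2618²) = 24.441. Taking the left-of-GM solution: A = (38.518, 34.066).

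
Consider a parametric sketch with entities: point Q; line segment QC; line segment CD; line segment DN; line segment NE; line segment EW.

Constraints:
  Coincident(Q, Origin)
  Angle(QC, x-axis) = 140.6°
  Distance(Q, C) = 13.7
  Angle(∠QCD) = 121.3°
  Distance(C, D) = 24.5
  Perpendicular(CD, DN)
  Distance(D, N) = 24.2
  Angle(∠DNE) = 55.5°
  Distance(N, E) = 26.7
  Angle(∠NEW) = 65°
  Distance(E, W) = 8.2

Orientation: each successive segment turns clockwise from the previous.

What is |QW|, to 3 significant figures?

18.0

∠DNE = 55.5° gives NE at -133° from the x-axis; with |NE| = 26.7, E = (-1.25, 9.89). ∠NEW = 65.0° gives EW at 112° from the x-axis; with |EW| = 8.2, W = (-4.37, 17.5). Then |QW| = |W − Q| = 18.0.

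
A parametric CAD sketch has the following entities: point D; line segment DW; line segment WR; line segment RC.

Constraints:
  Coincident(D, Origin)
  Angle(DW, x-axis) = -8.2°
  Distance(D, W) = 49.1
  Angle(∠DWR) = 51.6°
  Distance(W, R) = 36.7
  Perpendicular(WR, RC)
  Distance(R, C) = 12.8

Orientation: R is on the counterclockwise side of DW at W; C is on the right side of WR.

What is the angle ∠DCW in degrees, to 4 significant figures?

63.88°

D is at the origin; DW runs at -8.2° with length 49.1, so W = 49.1·(cos -8.2°, sin -8.2°) = (48.60, -7.003). ∠DWR = 51.6°, so WR runs at -8.2° + (180° − 51.6°) = 120.2° from the x-axis; with |WR| = 36.7, R = W + 36.7·(cos 120.2°, sin 120.2°) = (30.14, 24.72). The perpendicularity gives RC at right angles to WR; with |RC| = 12.8 on the right of WR, C = R + 12.8·(0.8643, 0.5030) = (41.20, 31.15). Then cos ∠DCW = CD·CW / (|CD||CW|), giving 63.88°.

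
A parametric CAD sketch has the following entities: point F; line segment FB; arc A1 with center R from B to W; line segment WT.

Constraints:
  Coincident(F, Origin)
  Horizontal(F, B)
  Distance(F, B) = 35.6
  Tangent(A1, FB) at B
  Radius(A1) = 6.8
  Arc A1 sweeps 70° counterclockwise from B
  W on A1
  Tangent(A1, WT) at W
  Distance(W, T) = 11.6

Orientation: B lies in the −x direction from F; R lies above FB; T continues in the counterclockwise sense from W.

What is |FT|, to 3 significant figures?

29.6

On A1, B sits at bearing -90° from R; a 70° counterclockwise sweep puts W at bearing -20°, so W = R + 6.8·(cos -20°, sin -20°) = (-29.2, 4.47). The tangent condition forces RW to be normal to WT, so WT runs along (−sin -20°, cos -20°); with |WT| = 11.6, T = (-25.2, 15.4). Then |FT| = |T − F| = 29.6.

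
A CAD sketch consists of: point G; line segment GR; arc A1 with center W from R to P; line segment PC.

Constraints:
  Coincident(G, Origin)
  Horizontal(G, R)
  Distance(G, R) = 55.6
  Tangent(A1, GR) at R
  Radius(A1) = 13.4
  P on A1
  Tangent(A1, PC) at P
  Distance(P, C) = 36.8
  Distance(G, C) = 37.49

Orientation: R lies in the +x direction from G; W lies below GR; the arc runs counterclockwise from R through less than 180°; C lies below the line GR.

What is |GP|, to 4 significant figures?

45.98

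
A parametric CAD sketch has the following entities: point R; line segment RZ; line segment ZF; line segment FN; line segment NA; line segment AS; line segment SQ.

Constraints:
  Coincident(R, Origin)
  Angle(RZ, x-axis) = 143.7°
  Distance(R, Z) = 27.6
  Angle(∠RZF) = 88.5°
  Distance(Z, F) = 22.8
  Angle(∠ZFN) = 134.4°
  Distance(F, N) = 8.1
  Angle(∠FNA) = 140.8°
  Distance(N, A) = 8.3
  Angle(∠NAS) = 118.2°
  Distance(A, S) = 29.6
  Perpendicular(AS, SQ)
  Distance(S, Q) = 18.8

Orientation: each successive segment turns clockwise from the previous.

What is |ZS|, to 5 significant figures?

30.680

R is at the origin; RZ runs at 143.7° with length 27.6, so Z = (-22.244, 16.340). ∠RZF = 88.5° gives ZF at 52.200° from the x-axis; with |ZF| = 22.8, F = (-8.2693, 34.355). ∠ZFN = 134.4° gives FN at 6.6000° from the x-axis; with |FN| = 8.1, N = (-0.22302, 35.286). ∠FNA = 140.8° gives NA at -32.600° from the x-axis; with |NA| = 8.3, A = (6.7693, 30.814). ∠NAS = 118.2° gives AS at -94.400° from the x-axis; with |AS| = 29.6, S = (4.4985, 1.3015). Then |ZS| = |S − Z| = 30.680.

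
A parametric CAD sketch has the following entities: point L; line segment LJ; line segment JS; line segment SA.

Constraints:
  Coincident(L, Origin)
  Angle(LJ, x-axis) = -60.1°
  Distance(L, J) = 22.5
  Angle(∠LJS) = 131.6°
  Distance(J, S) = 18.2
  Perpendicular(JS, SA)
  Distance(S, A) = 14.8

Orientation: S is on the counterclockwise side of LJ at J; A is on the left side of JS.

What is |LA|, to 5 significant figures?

33.200

L is at the origin; LJ runs at -60.1° with length 22.5, so J = 22.5·(cos -60.1°, sin -60.1°) = (11.216, -19.505). ∠LJS = 131.6°, so JS runs at -60.1° + (180° − 131.6°) = -11.700° from the x-axis; with |JS| = 18.2, S = J + 18.2·(cos -11.700°, sin -11.700°) = (29.038, -23.196). JS is perpendicular to SA; with |SA| = 14.8 on the left of JS, A = S + 14.8·(0.20279, 0.97922) = (32.039, -8.7034). Then |LA| = |A − L| = 33.200.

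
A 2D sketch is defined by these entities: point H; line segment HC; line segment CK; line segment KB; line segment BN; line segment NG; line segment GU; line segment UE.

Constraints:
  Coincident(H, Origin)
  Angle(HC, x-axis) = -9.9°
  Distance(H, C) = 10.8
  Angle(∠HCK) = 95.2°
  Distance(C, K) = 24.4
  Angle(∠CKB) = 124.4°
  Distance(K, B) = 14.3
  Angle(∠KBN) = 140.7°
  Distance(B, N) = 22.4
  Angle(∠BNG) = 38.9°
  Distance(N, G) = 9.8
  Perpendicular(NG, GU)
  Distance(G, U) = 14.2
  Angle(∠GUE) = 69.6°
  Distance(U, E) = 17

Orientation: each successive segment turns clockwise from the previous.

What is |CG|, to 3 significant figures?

36.1

H is at the origin; HC runs at -9.9° with length 10.8, so C = (10.6, -1.86). ∠HCK = 95.2° gives CK at -94.7° from the x-axis; with |CK| = 24.4, K = (8.64, -26.2). ∠CKB = 124.4° gives KB at -150° from the x-axis; with |KB| = 14.3, B = (-3.78, -33.3). ∠KBN = 140.7° gives BN at 170° from the x-axis; with |BN| = 22.4, N = (-25.9, -29.5). ∠BNG = 38.9° gives NG at 29.3° from the x-axis; with |NG| = 9.8, G = (-17.3, -24.7). Then |CG| = |G − C| = 36.1.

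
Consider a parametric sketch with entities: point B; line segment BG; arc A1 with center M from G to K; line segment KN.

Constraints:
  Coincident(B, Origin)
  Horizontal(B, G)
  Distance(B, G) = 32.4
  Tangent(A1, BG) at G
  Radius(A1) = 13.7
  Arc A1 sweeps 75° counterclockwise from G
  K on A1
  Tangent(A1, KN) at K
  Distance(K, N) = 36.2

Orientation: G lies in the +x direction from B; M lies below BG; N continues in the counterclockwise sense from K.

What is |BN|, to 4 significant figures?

46.17

B is at the origin; BG is horizontal with |BG| = 32.4 and G on the +x side, so G = (32.40, 0.000). Tangency of A1 to BG means the radius MG is perpendicular to BG, so M = G + (0, -13.7) = (32.40, -13.70). On A1, G sits at bearing 90° from M; a 75° counterclockwise sweep puts K at bearing 165°, so K = M + 13.7·(cos 165°, sin 165°) = (19.17, -10.15). Since A1 is tangent to KN there, MK ⟂ KN, so KN runs along (−sin 165°, cos 165°); with |KN| = 36.2, N = (9.798, -45.12). Then |BN| = |N − B| = 46.17.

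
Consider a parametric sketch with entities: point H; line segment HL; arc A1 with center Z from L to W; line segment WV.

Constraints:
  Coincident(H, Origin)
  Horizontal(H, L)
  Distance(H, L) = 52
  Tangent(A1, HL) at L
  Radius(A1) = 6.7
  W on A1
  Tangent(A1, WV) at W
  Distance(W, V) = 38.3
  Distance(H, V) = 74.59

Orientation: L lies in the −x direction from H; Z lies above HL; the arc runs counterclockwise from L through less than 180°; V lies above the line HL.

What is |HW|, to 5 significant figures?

46.655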